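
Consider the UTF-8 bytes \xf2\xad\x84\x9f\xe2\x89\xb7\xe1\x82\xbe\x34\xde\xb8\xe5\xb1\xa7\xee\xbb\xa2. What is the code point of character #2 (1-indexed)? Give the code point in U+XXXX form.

Offset 0: leading byte 0xF2 = 11110010 → 4-byte char #1 = F2 AD 84 9F.
Offset 4: leading byte 0xE2 = 11100010 → 3-byte char #2 = E2 89 B7.
Leading byte 0xE2 = 11100010 matches 1110xxxx → 3-byte sequence.
Byte 1: 0xE2 = 11100010, payload 0010 (4 bits).
Byte 2: 0x89 = 10001001 (10xxxxxx ✓), payload 001001.
Byte 3: 0xB7 = 10110111 (10xxxxxx ✓), payload 110111.
Concatenate: 0010001001110111 = 0x2277 (16 bits → U+2277).

U+2277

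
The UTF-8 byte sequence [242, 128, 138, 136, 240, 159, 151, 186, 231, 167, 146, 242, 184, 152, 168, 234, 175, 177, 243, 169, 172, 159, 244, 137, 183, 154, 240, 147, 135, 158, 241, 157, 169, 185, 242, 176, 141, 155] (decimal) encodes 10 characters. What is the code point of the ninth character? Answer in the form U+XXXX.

U+5DA79

Offset 0: leading byte 0xF2 = 11110010 → 4-byte char #1 = F2 80 8A 88.
Offset 4: leading byte 0xF0 = 11110000 → 4-byte char #2 = F0 9F 97 BA.
Offset 8: leading byte 0xE7 = 11100111 → 3-byte char #3 = E7 A7 92.
Offset 11: leading byte 0xF2 = 11110010 → 4-byte char #4 = F2 B8 98 A8.
Offset 15: leading byte 0xEA = 11101010 → 3-byte char #5 = EA AF B1.
Offset 18: leading byte 0xF3 = 11110011 → 4-byte char #6 = F3 A9 AC 9F.
Offset 22: leading byte 0xF4 = 11110100 → 4-byte char #7 = F4 89 B7 9A.
Offset 26: leading byte 0xF0 = 11110000 → 4-byte char #8 = F0 93 87 9E.
Offset 30: leading byte 0xF1 = 11110001 → 4-byte char #9 = F1 9D A9 B9.
Leading byte 0xF1 = 11110001 matches 11110xxx → 4-byte sequence.
Byte 1: 0xF1 = 11110001, payload 001 (3 bits).
Byte 2: 0x9D = 10011101 (10xxxxxx ✓), payload 011101.
Byte 3: 0xA9 = 10101001 (10xxxxxx ✓), payload 101001.
Byte 4: 0xB9 = 10111001 (10xxxxxx ✓), payload 111001.
Concatenate: 001011101101001111001 = 0x5DA79 (21 bits → U+5DA79).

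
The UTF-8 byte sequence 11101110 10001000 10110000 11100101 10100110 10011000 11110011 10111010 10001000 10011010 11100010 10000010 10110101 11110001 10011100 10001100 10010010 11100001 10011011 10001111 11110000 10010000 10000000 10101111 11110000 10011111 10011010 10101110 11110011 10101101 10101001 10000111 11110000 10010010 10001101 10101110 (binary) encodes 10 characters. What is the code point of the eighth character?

Offset 0: leading byte 0xEE = 11101110 → 3-byte char #1 = EE 88 B0.
Offset 3: leading byte 0xE5 = 11100101 → 3-byte char #2 = E5 A6 98.
Offset 6: leading byte 0xF3 = 11110011 → 4-byte char #3 = F3 BA 88 9A.
Offset 10: leading byte 0xE2 = 11100010 → 3-byte char #4 = E2 82 B5.
Offset 13: leading byte 0xF1 = 11110001 → 4-byte char #5 = F1 9C 8C 92.
Offset 17: leading byte 0xE1 = 11100001 → 3-byte char #6 = E1 9B 8F.
Offset 20: leading byte 0xF0 = 11110000 → 4-byte char #7 = F0 90 80 AF.
Offset 24: leading byte 0xF0 = 11110000 → 4-byte char #8 = F0 9F 9A AE.
Leading byte 0xF0 = 11110000 matches 11110xxx → 4-byte sequence.
Byte 1: 0xF0 = 11110000, payload 000 (3 bits).
Byte 2: 0x9F = 10011111 (10xxxxxx ✓), payload 011111.
Byte 3: 0x9A = 10011010 (10xxxxxx ✓), payload 011010.
Byte 4: 0xAE = 10101110 (10xxxxxx ✓), payload 101110.
Concatenate: 000011111011010101110 = 0x1F6AE (21 bits → U+1F6AE).

U+1F6AE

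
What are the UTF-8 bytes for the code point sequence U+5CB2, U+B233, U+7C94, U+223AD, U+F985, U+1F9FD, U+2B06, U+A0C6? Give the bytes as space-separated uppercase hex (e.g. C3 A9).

U+5CB2: 3-byte form → E5 B2 B2.
U+B233: 3-byte form → EB 88 B3.
U+7C94: 3-byte form → E7 B2 94.
U+223AD: 4-byte form → F0 A2 8E AD.
U+F985: 3-byte form → EF A6 85.
U+1F9FD: 4-byte form → F0 9F A7 BD.
U+2B06: 3-byte form → E2 AC 86.
U+A0C6: 3-byte form → EA 83 86.
Concatenated (26 bytes): E5 B2 B2 EB 88 B3 E7 B2 94 F0 A2 8E AD EF A6 85 F0 9F A7 BD E2 AC 86 EA 83 86.

E5 B2 B2 EB 88 B3 E7 B2 94 F0 A2 8E AD EF A6 85 F0 9F A7 BD E2 AC 86 EA 83 86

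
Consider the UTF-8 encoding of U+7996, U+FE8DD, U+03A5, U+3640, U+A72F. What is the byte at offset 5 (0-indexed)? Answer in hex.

0xA3

U+7996 → 3-byte form E7 A6 96 at offsets 0–2.
U+FE8DD → 4-byte form F3 BE A3 9D at offsets 3–6.
Offset 5 falls in char 2's range; it's byte 3 of F3 BE A3 9D = 0xA3.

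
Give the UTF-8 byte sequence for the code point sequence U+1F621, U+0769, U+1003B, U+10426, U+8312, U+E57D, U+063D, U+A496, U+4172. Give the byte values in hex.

F0 9F 98 A1 DD A9 F0 90 80 BB F0 90 90 A6 E8 8C 92 EE 95 BD D8 BD EA 92 96 E4 85 B2

U+1F621: 4-byte form → F0 9F 98 A1.
U+0769: 2-byte form → DD A9.
U+1003B: 4-byte form → F0 90 80 BB.
U+10426: 4-byte form → F0 90 90 A6.
U+8312: 3-byte form → E8 8C 92.
U+E57D: 3-byte form → EE 95 BD.
U+063D: 2-byte form → D8 BD.
U+A496: 3-byte form → EA 92 96.
U+4172: 3-byte form → E4 85 B2.
Concatenated (28 bytes): F0 9F 98 A1 DD A9 F0 90 80 BB F0 90 90 A6 E8 8C 92 EE 95 BD D8 BD EA 92 96 E4 85 B2.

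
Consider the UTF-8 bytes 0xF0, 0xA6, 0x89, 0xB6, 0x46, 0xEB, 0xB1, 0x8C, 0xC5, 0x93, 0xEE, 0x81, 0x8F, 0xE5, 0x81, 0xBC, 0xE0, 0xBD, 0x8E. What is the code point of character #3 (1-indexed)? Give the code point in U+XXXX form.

Offset 0: leading byte 0xF0 = 11110000 → 4-byte char #1 = F0 A6 89 B6.
Offset 4: leading byte 0x46 = 01000110 → 1-byte char #2 = 46.
Offset 5: leading byte 0xEB = 11101011 → 3-byte char #3 = EB B1 8C.
Leading byte 0xEB = 11101011 matches 1110xxxx → 3-byte sequence.
Byte 1: 0xEB = 11101011, payload 1011 (4 bits).
Byte 2: 0xB1 = 10110001 (10xxxxxx ✓), payload 110001.
Byte 3: 0x8C = 10001100 (10xxxxxx ✓), payload 001100.
Concatenate: 1011110001001100 = 0xBC4C (16 bits → U+BC4C).

U+BC4C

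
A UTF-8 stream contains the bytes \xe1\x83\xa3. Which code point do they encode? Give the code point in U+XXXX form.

U+10E3

Leading byte 0xE1 = 11100001 matches 1110xxxx → 3-byte sequence.
Byte 1: 0xE1 = 11100001, payload 0001 (4 bits).
Byte 2: 0x83 = 10000011 (10xxxxxx ✓), payload 000011.
Byte 3: 0xA3 = 10100011 (10xxxxxx ✓), payload 100011.
Concatenate: 0001000011100011 = 0x10E3 (16 bits → U+10E3).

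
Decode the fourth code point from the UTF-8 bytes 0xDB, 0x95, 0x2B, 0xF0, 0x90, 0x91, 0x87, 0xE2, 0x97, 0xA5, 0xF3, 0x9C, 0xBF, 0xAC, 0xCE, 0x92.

Offset 0: leading byte 0xDB = 11011011 → 2-byte char #1 = DB 95.
Offset 2: leading byte 0x2B = 00101011 → 1-byte char #2 = 2B.
Offset 3: leading byte 0xF0 = 11110000 → 4-byte char #3 = F0 90 91 87.
Offset 7: leading byte 0xE2 = 11100010 → 3-byte char #4 = E2 97 A5.
Leading byte 0xE2 = 11100010 matches 1110xxxx → 3-byte sequence.
Byte 1: 0xE2 = 11100010, payload 0010 (4 bits).
Byte 2: 0x97 = 10010111 (10xxxxxx ✓), payload 010111.
Byte 3: 0xA5 = 10100101 (10xxxxxx ✓), payload 100101.
Concatenate: 0010010111100101 = 0x25E5 (16 bits → U+25E5).

U+25E5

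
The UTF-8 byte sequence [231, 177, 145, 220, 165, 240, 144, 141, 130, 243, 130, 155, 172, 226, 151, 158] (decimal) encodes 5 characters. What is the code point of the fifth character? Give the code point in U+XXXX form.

Offset 0: leading byte 0xE7 = 11100111 → 3-byte char #1 = E7 B1 91.
Offset 3: leading byte 0xDC = 11011100 → 2-byte char #2 = DC A5.
Offset 5: leading byte 0xF0 = 11110000 → 4-byte char #3 = F0 90 8D 82.
Offset 9: leading byte 0xF3 = 11110011 → 4-byte char #4 = F3 82 9B AC.
Offset 13: leading byte 0xE2 = 11100010 → 3-byte char #5 = E2 97 9E.
Leading byte 0xE2 = 11100010 matches 1110xxxx → 3-byte sequence.
Byte 1: 0xE2 = 11100010, payload 0010 (4 bits).
Byte 2: 0x97 = 10010111 (10xxxxxx ✓), payload 010111.
Byte 3: 0x9E = 10011110 (10xxxxxx ✓), payload 011110.
Concatenate: 0010010111011110 = 0x25DE (16 bits → U+25DE).

U+25DE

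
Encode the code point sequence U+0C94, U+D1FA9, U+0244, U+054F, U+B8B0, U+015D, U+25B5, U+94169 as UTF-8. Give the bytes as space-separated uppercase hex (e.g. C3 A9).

U+0C94: 3-byte form → E0 B2 94.
U+D1FA9: 4-byte form → F3 91 BE A9.
U+0244: 2-byte form → C9 84.
U+054F: 2-byte form → D5 8F.
U+B8B0: 3-byte form → EB A2 B0.
U+015D: 2-byte form → C5 9D.
U+25B5: 3-byte form → E2 96 B5.
U+94169: 4-byte form → F2 94 85 A9.
Concatenated (23 bytes): E0 B2 94 F3 91 BE A9 C9 84 D5 8F EB A2 B0 C5 9D E2 96 B5 F2 94 85 A9.

E0 B2 94 F3 91 BE A9 C9 84 D5 8F EB A2 B0 C5 9D E2 96 B5 F2 94 85 A9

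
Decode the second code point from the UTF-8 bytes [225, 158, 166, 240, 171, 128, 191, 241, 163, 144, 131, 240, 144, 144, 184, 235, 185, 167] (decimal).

Offset 0: leading byte 0xE1 = 11100001 → 3-byte char #1 = E1 9E A6.
Offset 3: leading byte 0xF0 = 11110000 → 4-byte char #2 = F0 AB 80 BF.
Leading byte 0xF0 = 11110000 matches 11110xxx → 4-byte sequence.
Byte 1: 0xF0 = 11110000, payload 000 (3 bits).
Byte 2: 0xAB = 10101011 (10xxxxxx ✓), payload 101011.
Byte 3: 0x80 = 10000000 (10xxxxxx ✓), payload 000000.
Byte 4: 0xBF = 10111111 (10xxxxxx ✓), payload 111111.
Concatenate: 000101011000000111111 = 0x2B03F (21 bits → U+2B03F).

U+2B03F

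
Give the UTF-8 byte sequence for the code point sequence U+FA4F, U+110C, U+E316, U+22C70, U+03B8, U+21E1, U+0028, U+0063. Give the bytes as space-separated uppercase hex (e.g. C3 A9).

U+FA4F: 3-byte form → EF A9 8F.
U+110C: 3-byte form → E1 84 8C.
U+E316: 3-byte form → EE 8C 96.
U+22C70: 4-byte form → F0 A2 B1 B0.
U+03B8: 2-byte form → CE B8.
U+21E1: 3-byte form → E2 87 A1.
U+0028: 1-byte form → 28.
U+0063: 1-byte form → 63.
Concatenated (20 bytes): EF A9 8F E1 84 8C EE 8C 96 F0 A2 B1 B0 CE B8 E2 87 A1 28 63.

EF A9 8F E1 84 8C EE 8C 96 F0 A2 B1 B0 CE B8 E2 87 A1 28 63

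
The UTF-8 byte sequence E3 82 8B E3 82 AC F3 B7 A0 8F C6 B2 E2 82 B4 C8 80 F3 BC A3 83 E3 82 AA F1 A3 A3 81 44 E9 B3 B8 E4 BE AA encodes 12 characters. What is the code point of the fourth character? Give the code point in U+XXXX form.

U+01B2

Offset 0: leading byte 0xE3 = 11100011 → 3-byte char #1 = E3 82 8B.
Offset 3: leading byte 0xE3 = 11100011 → 3-byte char #2 = E3 82 AC.
Offset 6: leading byte 0xF3 = 11110011 → 4-byte char #3 = F3 B7 A0 8F.
Offset 10: leading byte 0xC6 = 11000110 → 2-byte char #4 = C6 B2.
Leading byte 0xC6 = 11000110 matches 110xxxxx → 2-byte sequence.
Byte 1: 0xC6 = 11000110, payload 00110 (5 bits).
Byte 2: 0xB2 = 10110010 (10xxxxxx ✓), payload 110010.
Concatenate: 00110110010 = 0x1B2 (11 bits → U+01B2).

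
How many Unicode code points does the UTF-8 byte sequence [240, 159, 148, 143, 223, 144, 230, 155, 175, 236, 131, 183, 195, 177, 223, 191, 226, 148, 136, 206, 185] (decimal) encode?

8

Byte at offset 0: 0xF0 = 11110000 → 4-byte char (#1). Advance 4.
Byte at offset 4: 0xDF = 11011111 → 2-byte char (#2). Advance 2.
Byte at offset 6: 0xE6 = 11100110 → 3-byte char (#3). Advance 3.
Byte at offset 9: 0xEC = 11101100 → 3-byte char (#4). Advance 3.
Byte at offset 12: 0xC3 = 11000011 → 2-byte char (#5). Advance 2.
Byte at offset 14: 0xDF = 11011111 → 2-byte char (#6). Advance 2.
Byte at offset 16: 0xE2 = 11100010 → 3-byte char (#7). Advance 3.
Byte at offset 19: 0xCE = 11001110 → 2-byte char (#8). Advance 2.
Reached end at offset 21 after 8 code points.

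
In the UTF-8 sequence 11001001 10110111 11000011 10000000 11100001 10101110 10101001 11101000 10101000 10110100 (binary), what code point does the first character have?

Offset 0: leading byte 0xC9 = 11001001 → 2-byte char #1 = C9 B7.
Leading byte 0xC9 = 11001001 matches 110xxxxx → 2-byte sequence.
Byte 1: 0xC9 = 11001001, payload 01001 (5 bits).
Byte 2: 0xB7 = 10110111 (10xxxxxx ✓), payload 110111.
Concatenate: 01001110111 = 0x277 (11 bits → U+0277).

U+0277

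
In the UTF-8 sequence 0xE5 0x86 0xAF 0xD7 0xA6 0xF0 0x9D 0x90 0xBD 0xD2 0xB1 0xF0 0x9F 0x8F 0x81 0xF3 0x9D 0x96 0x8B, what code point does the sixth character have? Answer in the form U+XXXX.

U+DD58B

Offset 0: leading byte 0xE5 = 11100101 → 3-byte char #1 = E5 86 AF.
Offset 3: leading byte 0xD7 = 11010111 → 2-byte char #2 = D7 A6.
Offset 5: leading byte 0xF0 = 11110000 → 4-byte char #3 = F0 9D 90 BD.
Offset 9: leading byte 0xD2 = 11010010 → 2-byte char #4 = D2 B1.
Offset 11: leading byte 0xF0 = 11110000 → 4-byte char #5 = F0 9F 8F 81.
Offset 15: leading byte 0xF3 = 11110011 → 4-byte char #6 = F3 9D 96 8B.
Leading byte 0xF3 = 11110011 matches 11110xxx → 4-byte sequence.
Byte 1: 0xF3 = 11110011, payload 011 (3 bits).
Byte 2: 0x9D = 10011101 (10xxxxxx ✓), payload 011101.
Byte 3: 0x96 = 10010110 (10xxxxxx ✓), payload 010110.
Byte 4: 0x8B = 10001011 (10xxxxxx ✓), payload 001011.
Concatenate: 011011101010110001011 = 0xDD58B (21 bits → U+DD58B).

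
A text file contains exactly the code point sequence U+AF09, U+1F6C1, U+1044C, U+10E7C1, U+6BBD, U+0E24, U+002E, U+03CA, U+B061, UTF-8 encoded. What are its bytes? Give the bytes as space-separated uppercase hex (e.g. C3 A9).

EA BC 89 F0 9F 9B 81 F0 90 91 8C F4 8E 9F 81 E6 AE BD E0 B8 A4 2E CF 8A EB 81 A1

U+AF09: 3-byte form → EA BC 89.
U+1F6C1: 4-byte form → F0 9F 9B 81.
U+1044C: 4-byte form → F0 90 91 8C.
U+10E7C1: 4-byte form → F4 8E 9F 81.
U+6BBD: 3-byte form → E6 AE BD.
U+0E24: 3-byte form → E0 B8 A4.
U+002E: 1-byte form → 2E.
U+03CA: 2-byte form → CF 8A.
U+B061: 3-byte form → EB 81 A1.
Concatenated (27 bytes): EA BC 89 F0 9F 9B 81 F0 90 91 8C F4 8E 9F 81 E6 AE BD E0 B8 A4 2E CF 8A EB 81 A1.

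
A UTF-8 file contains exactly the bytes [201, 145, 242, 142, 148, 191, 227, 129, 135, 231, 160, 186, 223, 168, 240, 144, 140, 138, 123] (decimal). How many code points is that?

7

Byte at offset 0: 0xC9 = 11001001 → 2-byte char (#1). Advance 2.
Byte at offset 2: 0xF2 = 11110010 → 4-byte char (#2). Advance 4.
Byte at offset 6: 0xE3 = 11100011 → 3-byte char (#3). Advance 3.
Byte at offset 9: 0xE7 = 11100111 → 3-byte char (#4). Advance 3.
Byte at offset 12: 0xDF = 11011111 → 2-byte char (#5). Advance 2.
Byte at offset 14: 0xF0 = 11110000 → 4-byte char (#6). Advance 4.
Byte at offset 18: 0x7B = 01111011 → 1-byte char (#7). Advance 1.
Reached end at offset 19 after 7 code points.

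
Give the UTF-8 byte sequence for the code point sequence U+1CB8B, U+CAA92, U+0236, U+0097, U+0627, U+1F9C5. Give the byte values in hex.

F0 9C AE 8B F3 8A AA 92 C8 B6 C2 97 D8 A7 F0 9F A7 85

U+1CB8B: 4-byte form → F0 9C AE 8B.
U+CAA92: 4-byte form → F3 8A AA 92.
U+0236: 2-byte form → C8 B6.
U+0097: 2-byte form → C2 97.
U+0627: 2-byte form → D8 A7.
U+1F9C5: 4-byte form → F0 9F A7 85.
Concatenated (18 bytes): F0 9C AE 8B F3 8A AA 92 C8 B6 C2 97 D8 A7 F0 9F A7 85.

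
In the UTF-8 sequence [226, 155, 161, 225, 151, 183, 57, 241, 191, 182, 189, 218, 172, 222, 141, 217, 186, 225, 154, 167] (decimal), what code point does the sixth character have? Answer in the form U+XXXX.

U+078D

Offset 0: leading byte 0xE2 = 11100010 → 3-byte char #1 = E2 9B A1.
Offset 3: leading byte 0xE1 = 11100001 → 3-byte char #2 = E1 97 B7.
Offset 6: leading byte 0x39 = 00111001 → 1-byte char #3 = 39.
Offset 7: leading byte 0xF1 = 11110001 → 4-byte char #4 = F1 BF B6 BD.
Offset 11: leading byte 0xDA = 11011010 → 2-byte char #5 = DA AC.
Offset 13: leading byte 0xDE = 11011110 → 2-byte char #6 = DE 8D.
Leading byte 0xDE = 11011110 matches 110xxxxx → 2-byte sequence.
Byte 1: 0xDE = 11011110, payload 11110 (5 bits).
Byte 2: 0x8D = 10001101 (10xxxxxx ✓), payload 001101.
Concatenate: 11110001101 = 0x78D (11 bits → U+078D).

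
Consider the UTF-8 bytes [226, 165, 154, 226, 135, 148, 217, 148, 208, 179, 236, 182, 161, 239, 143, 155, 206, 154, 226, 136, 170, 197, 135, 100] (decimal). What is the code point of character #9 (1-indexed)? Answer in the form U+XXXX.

U+0147

Offset 0: leading byte 0xE2 = 11100010 → 3-byte char #1 = E2 A5 9A.
Offset 3: leading byte 0xE2 = 11100010 → 3-byte char #2 = E2 87 94.
Offset 6: leading byte 0xD9 = 11011001 → 2-byte char #3 = D9 94.
Offset 8: leading byte 0xD0 = 11010000 → 2-byte char #4 = D0 B3.
Offset 10: leading byte 0xEC = 11101100 → 3-byte char #5 = EC B6 A1.
Offset 13: leading byte 0xEF = 11101111 → 3-byte char #6 = EF 8F 9B.
Offset 16: leading byte 0xCE = 11001110 → 2-byte char #7 = CE 9A.
Offset 18: leading byte 0xE2 = 11100010 → 3-byte char #8 = E2 88 AA.
Offset 21: leading byte 0xC5 = 11000101 → 2-byte char #9 = C5 87.
Leading byte 0xC5 = 11000101 matches 110xxxxx → 2-byte sequence.
Byte 1: 0xC5 = 11000101, payload 00101 (5 bits).
Byte 2: 0x87 = 10000111 (10xxxxxx ✓), payload 000111.
Concatenate: 00101000111 = 0x147 (11 bits → U+0147).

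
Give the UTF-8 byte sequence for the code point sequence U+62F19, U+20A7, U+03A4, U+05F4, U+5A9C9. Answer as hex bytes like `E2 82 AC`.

U+62F19: 4-byte form → F1 A2 BC 99.
U+20A7: 3-byte form → E2 82 A7.
U+03A4: 2-byte form → CE A4.
U+05F4: 2-byte form → D7 B4.
U+5A9C9: 4-byte form → F1 9A A7 89.
Concatenated (15 bytes): F1 A2 BC 99 E2 82 A7 CE A4 D7 B4 F1 9A A7 89.

F1 A2 BC 99 E2 82 A7 CE A4 D7 B4 F1 9A A7 89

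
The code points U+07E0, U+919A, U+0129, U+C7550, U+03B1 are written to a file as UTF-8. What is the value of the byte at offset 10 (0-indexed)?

U+07E0 → 2-byte form DF A0 at offsets 0–1.
U+919A → 3-byte form E9 86 9A at offsets 2–4.
U+0129 → 2-byte form C4 A9 at offsets 5–6.
U+C7550 → 4-byte form F3 87 95 90 at offsets 7–10.
Offset 10 falls in char 4's range; it's byte 4 of F3 87 95 90 = 0x90.

0x90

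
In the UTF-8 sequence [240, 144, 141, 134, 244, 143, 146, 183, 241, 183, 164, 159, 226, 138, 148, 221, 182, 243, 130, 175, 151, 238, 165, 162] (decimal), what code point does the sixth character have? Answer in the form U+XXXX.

Offset 0: leading byte 0xF0 = 11110000 → 4-byte char #1 = F0 90 8D 86.
Offset 4: leading byte 0xF4 = 11110100 → 4-byte char #2 = F4 8F 92 B7.
Offset 8: leading byte 0xF1 = 11110001 → 4-byte char #3 = F1 B7 A4 9F.
Offset 12: leading byte 0xE2 = 11100010 → 3-byte char #4 = E2 8A 94.
Offset 15: leading byte 0xDD = 11011101 → 2-byte char #5 = DD B6.
Offset 17: leading byte 0xF3 = 11110011 → 4-byte char #6 = F3 82 AF 97.
Leading byte 0xF3 = 11110011 matches 11110xxx → 4-byte sequence.
Byte 1: 0xF3 = 11110011, payload 011 (3 bits).
Byte 2: 0x82 = 10000010 (10xxxxxx ✓), payload 000010.
Byte 3: 0xAF = 10101111 (10xxxxxx ✓), payload 101111.
Byte 4: 0x97 = 10010111 (10xxxxxx ✓), payload 010111.
Concatenate: 011000010101111010111 = 0xC2BD7 (21 bits → U+C2BD7).

U+C2BD7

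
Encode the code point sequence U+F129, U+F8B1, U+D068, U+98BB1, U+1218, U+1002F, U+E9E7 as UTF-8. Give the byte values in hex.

EF 84 A9 EF A2 B1 ED 81 A8 F2 98 AE B1 E1 88 98 F0 90 80 AF EE A7 A7

U+F129: 3-byte form → EF 84 A9.
U+F8B1: 3-byte form → EF A2 B1.
U+D068: 3-byte form → ED 81 A8.
U+98BB1: 4-byte form → F2 98 AE B1.
U+1218: 3-byte form → E1 88 98.
U+1002F: 4-byte form → F0 90 80 AF.
U+E9E7: 3-byte form → EE A7 A7.
Concatenated (23 bytes): EF 84 A9 EF A2 B1 ED 81 A8 F2 98 AE B1 E1 88 98 F0 90 80 AF EE A7 A7.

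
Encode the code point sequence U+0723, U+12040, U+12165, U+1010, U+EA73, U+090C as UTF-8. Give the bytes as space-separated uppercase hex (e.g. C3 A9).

U+0723: 2-byte form → DC A3.
U+12040: 4-byte form → F0 92 81 80.
U+12165: 4-byte form → F0 92 85 A5.
U+1010: 3-byte form → E1 80 90.
U+EA73: 3-byte form → EE A9 B3.
U+090C: 3-byte form → E0 A4 8C.
Concatenated (19 bytes): DC A3 F0 92 81 80 F0 92 85 A5 E1 80 90 EE A9 B3 E0 A4 8C.

DC A3 F0 92 81 80 F0 92 85 A5 E1 80 90 EE A9 B3 E0 A4 8C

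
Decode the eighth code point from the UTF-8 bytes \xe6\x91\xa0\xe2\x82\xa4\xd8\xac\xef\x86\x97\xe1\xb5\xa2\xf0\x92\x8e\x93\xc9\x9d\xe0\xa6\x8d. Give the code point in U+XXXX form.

Offset 0: leading byte 0xE6 = 11100110 → 3-byte char #1 = E6 91 A0.
Offset 3: leading byte 0xE2 = 11100010 → 3-byte char #2 = E2 82 A4.
Offset 6: leading byte 0xD8 = 11011000 → 2-byte char #3 = D8 AC.
Offset 8: leading byte 0xEF = 11101111 → 3-byte char #4 = EF 86 97.
Offset 11: leading byte 0xE1 = 11100001 → 3-byte char #5 = E1 B5 A2.
Offset 14: leading byte 0xF0 = 11110000 → 4-byte char #6 = F0 92 8E 93.
Offset 18: leading byte 0xC9 = 11001001 → 2-byte char #7 = C9 9D.
Offset 20: leading byte 0xE0 = 11100000 → 3-byte char #8 = E0 A6 8D.
Leading byte 0xE0 = 11100000 matches 1110xxxx → 3-byte sequence.
Byte 1: 0xE0 = 11100000, payload 0000 (4 bits).
Byte 2: 0xA6 = 10100110 (10xxxxxx ✓), payload 100110.
Byte 3: 0x8D = 10001101 (10xxxxxx ✓), payload 001101.
Concatenate: 0000100110001101 = 0x98D (16 bits → U+098D).

U+098D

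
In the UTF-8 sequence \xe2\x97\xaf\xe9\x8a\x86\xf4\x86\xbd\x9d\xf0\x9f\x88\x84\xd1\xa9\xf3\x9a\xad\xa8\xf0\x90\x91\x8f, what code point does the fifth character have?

Offset 0: leading byte 0xE2 = 11100010 → 3-byte char #1 = E2 97 AF.
Offset 3: leading byte 0xE9 = 11101001 → 3-byte char #2 = E9 8A 86.
Offset 6: leading byte 0xF4 = 11110100 → 4-byte char #3 = F4 86 BD 9D.
Offset 10: leading byte 0xF0 = 11110000 → 4-byte char #4 = F0 9F 88 84.
Offset 14: leading byte 0xD1 = 11010001 → 2-byte char #5 = D1 A9.
Leading byte 0xD1 = 11010001 matches 110xxxxx → 2-byte sequence.
Byte 1: 0xD1 = 11010001, payload 10001 (5 bits).
Byte 2: 0xA9 = 10101001 (10xxxxxx ✓), payload 101001.
Concatenate: 10001101001 = 0x469 (11 bits → U+0469).

U+0469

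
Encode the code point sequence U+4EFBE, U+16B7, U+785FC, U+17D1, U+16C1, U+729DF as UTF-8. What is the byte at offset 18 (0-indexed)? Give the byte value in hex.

U+4EFBE → 4-byte form F1 8E BE BE at offsets 0–3.
U+16B7 → 3-byte form E1 9A B7 at offsets 4–6.
U+785FC → 4-byte form F1 B8 97 BC at offsets 7–10.
U+17D1 → 3-byte form E1 9F 91 at offsets 11–13.
U+16C1 → 3-byte form E1 9B 81 at offsets 14–16.
U+729DF → 4-byte form F1 B2 A7 9F at offsets 17–20.
Offset 18 falls in char 6's range; it's byte 2 of F1 B2 A7 9F = 0xB2.

0xB2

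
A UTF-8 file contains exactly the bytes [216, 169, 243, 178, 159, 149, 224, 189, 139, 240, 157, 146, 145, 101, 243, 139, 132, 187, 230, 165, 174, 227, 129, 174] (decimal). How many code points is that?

Byte at offset 0: 0xD8 = 11011000 → 2-byte char (#1). Advance 2.
Byte at offset 2: 0xF3 = 11110011 → 4-byte char (#2). Advance 4.
Byte at offset 6: 0xE0 = 11100000 → 3-byte char (#3). Advance 3.
Byte at offset 9: 0xF0 = 11110000 → 4-byte char (#4). Advance 4.
Byte at offset 13: 0x65 = 01100101 → 1-byte char (#5). Advance 1.
Byte at offset 14: 0xF3 = 11110011 → 4-byte char (#6). Advance 4.
Byte at offset 18: 0xE6 = 11100110 → 3-byte char (#7). Advance 3.
Byte at offset 21: 0xE3 = 11100011 → 3-byte char (#8). Advance 3.
Reached end at offset 24 after 8 code points.

8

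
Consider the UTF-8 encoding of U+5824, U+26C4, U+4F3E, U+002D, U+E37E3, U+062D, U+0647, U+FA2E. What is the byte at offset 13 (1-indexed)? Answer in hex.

1-indexed offset 13 is 0-indexed offset 12.
U+5824 → 3-byte form E5 A0 A4 at offsets 0–2.
U+26C4 → 3-byte form E2 9B 84 at offsets 3–5.
U+4F3E → 3-byte form E4 BC BE at offsets 6–8.
U+002D → 1-byte form 2D at offsets 9–9.
U+E37E3 → 4-byte form F3 A3 9F A3 at offsets 10–13.
Offset 12 falls in char 5's range; it's byte 3 of F3 A3 9F A3 = 0x9F.

0x9F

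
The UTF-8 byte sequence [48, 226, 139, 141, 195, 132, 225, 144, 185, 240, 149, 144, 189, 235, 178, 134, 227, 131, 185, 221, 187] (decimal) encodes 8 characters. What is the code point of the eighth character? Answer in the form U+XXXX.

Offset 0: leading byte 0x30 = 00110000 → 1-byte char #1 = 30.
Offset 1: leading byte 0xE2 = 11100010 → 3-byte char #2 = E2 8B 8D.
Offset 4: leading byte 0xC3 = 11000011 → 2-byte char #3 = C3 84.
Offset 6: leading byte 0xE1 = 11100001 → 3-byte char #4 = E1 90 B9.
Offset 9: leading byte 0xF0 = 11110000 → 4-byte char #5 = F0 95 90 BD.
Offset 13: leading byte 0xEB = 11101011 → 3-byte char #6 = EB B2 86.
Offset 16: leading byte 0xE3 = 11100011 → 3-byte char #7 = E3 83 B9.
Offset 19: leading byte 0xDD = 11011101 → 2-byte char #8 = DD BB.
Leading byte 0xDD = 11011101 matches 110xxxxx → 2-byte sequence.
Byte 1: 0xDD = 11011101, payload 11101 (5 bits).
Byte 2: 0xBB = 10111011 (10xxxxxx ✓), payload 111011.
Concatenate: 11101111011 = 0x77B (11 bits → U+077B).

U+077B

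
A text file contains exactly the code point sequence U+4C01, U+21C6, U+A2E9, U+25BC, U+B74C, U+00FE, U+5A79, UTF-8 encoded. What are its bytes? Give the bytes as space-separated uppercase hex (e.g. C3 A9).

U+4C01: 3-byte form → E4 B0 81.
U+21C6: 3-byte form → E2 87 86.
U+A2E9: 3-byte form → EA 8B A9.
U+25BC: 3-byte form → E2 96 BC.
U+B74C: 3-byte form → EB 9D 8C.
U+00FE: 2-byte form → C3 BE.
U+5A79: 3-byte form → E5 A9 B9.
Concatenated (20 bytes): E4 B0 81 E2 87 86 EA 8B A9 E2 96 BC EB 9D 8C C3 BE E5 A9 B9.

E4 B0 81 E2 87 86 EA 8B A9 E2 96 BC EB 9D 8C C3 BE E5 A9 B9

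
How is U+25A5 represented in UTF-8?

E2 96 A5

U+25A5 = 0x25A5 = 9637 decimal. In range U+0800–U+FFFF → 3-byte form: 1110xxxx 10xxxxxx 10xxxxxx.
Binary (16 bits): 0010010110100101.
Split 4+6+6: 0010 | 010110 | 100101.
Byte 1: 11100010 = 0xE2.
Byte 2: 10010110 = 0x96.
Byte 3: 10100101 = 0xA5.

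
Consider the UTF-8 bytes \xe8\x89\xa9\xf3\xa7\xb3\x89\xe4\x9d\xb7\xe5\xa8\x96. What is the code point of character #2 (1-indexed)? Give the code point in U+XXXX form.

U+E7CC9

Offset 0: leading byte 0xE8 = 11101000 → 3-byte char #1 = E8 89 A9.
Offset 3: leading byte 0xF3 = 11110011 → 4-byte char #2 = F3 A7 B3 89.
Leading byte 0xF3 = 11110011 matches 11110xxx → 4-byte sequence.
Byte 1: 0xF3 = 11110011, payload 011 (3 bits).
Byte 2: 0xA7 = 10100111 (10xxxxxx ✓), payload 100111.
Byte 3: 0xB3 = 10110011 (10xxxxxx ✓), payload 110011.
Byte 4: 0x89 = 10001001 (10xxxxxx ✓), payload 001001.
Concatenate: 011100111110011001001 = 0xE7CC9 (21 bits → U+E7CC9).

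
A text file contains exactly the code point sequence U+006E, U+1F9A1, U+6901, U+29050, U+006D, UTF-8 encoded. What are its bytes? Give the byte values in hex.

U+006E: 1-byte form → 6E.
U+1F9A1: 4-byte form → F0 9F A6 A1.
U+6901: 3-byte form → E6 A4 81.
U+29050: 4-byte form → F0 A9 81 90.
U+006D: 1-byte form → 6D.
Concatenated (13 bytes): 6E F0 9F A6 A1 E6 A4 81 F0 A9 81 90 6D.

6E F0 9F A6 A1 E6 A4 81 F0 A9 81 90 6D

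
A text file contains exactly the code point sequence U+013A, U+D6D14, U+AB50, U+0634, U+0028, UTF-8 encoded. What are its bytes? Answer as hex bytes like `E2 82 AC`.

C4 BA F3 96 B4 94 EA AD 90 D8 B4 28

U+013A: 2-byte form → C4 BA.
U+D6D14: 4-byte form → F3 96 B4 94.
U+AB50: 3-byte form → EA AD 90.
U+0634: 2-byte form → D8 B4.
U+0028: 1-byte form → 28.
Concatenated (12 bytes): C4 BA F3 96 B4 94 EA AD 90 D8 B4 28.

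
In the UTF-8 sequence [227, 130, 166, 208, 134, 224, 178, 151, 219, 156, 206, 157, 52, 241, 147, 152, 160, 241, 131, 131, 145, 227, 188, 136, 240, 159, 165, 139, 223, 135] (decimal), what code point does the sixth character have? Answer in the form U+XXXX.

Offset 0: leading byte 0xE3 = 11100011 → 3-byte char #1 = E3 82 A6.
Offset 3: leading byte 0xD0 = 11010000 → 2-byte char #2 = D0 86.
Offset 5: leading byte 0xE0 = 11100000 → 3-byte char #3 = E0 B2 97.
Offset 8: leading byte 0xDB = 11011011 → 2-byte char #4 = DB 9C.
Offset 10: leading byte 0xCE = 11001110 → 2-byte char #5 = CE 9D.
Offset 12: leading byte 0x34 = 00110100 → 1-byte char #6 = 34.
Leading byte 0x34 = 00110100 matches 0xxxxxxx → 1-byte sequence.
Byte 1: 0x34 = 00110100, payload 0110100 (7 bits).
Concatenate: 0110100 = 0x34 (7 bits → U+0034).

U+0034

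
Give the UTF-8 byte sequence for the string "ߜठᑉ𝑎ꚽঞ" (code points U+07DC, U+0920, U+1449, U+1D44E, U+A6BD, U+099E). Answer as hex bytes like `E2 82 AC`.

DF 9C E0 A4 A0 E1 91 89 F0 9D 91 8E EA 9A BD E0 A6 9E

U+07DC: 2-byte form → DF 9C.
U+0920: 3-byte form → E0 A4 A0.
U+1449: 3-byte form → E1 91 89.
U+1D44E: 4-byte form → F0 9D 91 8E.
U+A6BD: 3-byte form → EA 9A BD.
U+099E: 3-byte form → E0 A6 9E.
Concatenated (18 bytes): DF 9C E0 A4 A0 E1 91 89 F0 9D 91 8E EA 9A BD E0 A6 9E.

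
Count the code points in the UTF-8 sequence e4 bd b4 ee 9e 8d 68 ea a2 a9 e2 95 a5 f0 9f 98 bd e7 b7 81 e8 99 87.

Byte at offset 0: 0xE4 = 11100100 → 3-byte char (#1). Advance 3.
Byte at offset 3: 0xEE = 11101110 → 3-byte char (#2). Advance 3.
Byte at offset 6: 0x68 = 01101000 → 1-byte char (#3). Advance 1.
Byte at offset 7: 0xEA = 11101010 → 3-byte char (#4). Advance 3.
Byte at offset 10: 0xE2 = 11100010 → 3-byte char (#5). Advance 3.
Byte at offset 13: 0xF0 = 11110000 → 4-byte char (#6). Advance 4.
Byte at offset 17: 0xE7 = 11100111 → 3-byte char (#7). Advance 3.
Byte at offset 20: 0xE8 = 11101000 → 3-byte char (#8). Advance 3.
Reached end at offset 23 after 8 code points.

8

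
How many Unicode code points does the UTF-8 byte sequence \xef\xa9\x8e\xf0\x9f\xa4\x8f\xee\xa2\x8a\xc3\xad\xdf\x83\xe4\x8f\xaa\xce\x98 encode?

7

Byte at offset 0: 0xEF = 11101111 → 3-byte char (#1). Advance 3.
Byte at offset 3: 0xF0 = 11110000 → 4-byte char (#2). Advance 4.
Byte at offset 7: 0xEE = 11101110 → 3-byte char (#3). Advance 3.
Byte at offset 10: 0xC3 = 11000011 → 2-byte char (#4). Advance 2.
Byte at offset 12: 0xDF = 11011111 → 2-byte char (#5). Advance 2.
Byte at offset 14: 0xE4 = 11100100 → 3-byte char (#6). Advance 3.
Byte at offset 17: 0xCE = 11001110 → 2-byte char (#7). Advance 2.
Reached end at offset 19 after 7 code points.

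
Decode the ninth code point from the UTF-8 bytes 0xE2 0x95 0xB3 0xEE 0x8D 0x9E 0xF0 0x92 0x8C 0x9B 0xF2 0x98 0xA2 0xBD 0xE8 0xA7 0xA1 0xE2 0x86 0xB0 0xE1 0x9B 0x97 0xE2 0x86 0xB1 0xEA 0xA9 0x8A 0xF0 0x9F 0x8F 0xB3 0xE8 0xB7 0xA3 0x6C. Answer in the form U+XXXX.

Offset 0: leading byte 0xE2 = 11100010 → 3-byte char #1 = E2 95 B3.
Offset 3: leading byte 0xEE = 11101110 → 3-byte char #2 = EE 8D 9E.
Offset 6: leading byte 0xF0 = 11110000 → 4-byte char #3 = F0 92 8C 9B.
Offset 10: leading byte 0xF2 = 11110010 → 4-byte char #4 = F2 98 A2 BD.
Offset 14: leading byte 0xE8 = 11101000 → 3-byte char #5 = E8 A7 A1.
Offset 17: leading byte 0xE2 = 11100010 → 3-byte char #6 = E2 86 B0.
Offset 20: leading byte 0xE1 = 11100001 → 3-byte char #7 = E1 9B 97.
Offset 23: leading byte 0xE2 = 11100010 → 3-byte char #8 = E2 86 B1.
Offset 26: leading byte 0xEA = 11101010 → 3-byte char #9 = EA A9 8A.
Leading byte 0xEA = 11101010 matches 1110xxxx → 3-byte sequence.
Byte 1: 0xEA = 11101010, payload 1010 (4 bits).
Byte 2: 0xA9 = 10101001 (10xxxxxx ✓), payload 101001.
Byte 3: 0x8A = 10001010 (10xxxxxx ✓), payload 001010.
Concatenate: 1010101001001010 = 0xAA4A (16 bits → U+AA4A).

U+AA4A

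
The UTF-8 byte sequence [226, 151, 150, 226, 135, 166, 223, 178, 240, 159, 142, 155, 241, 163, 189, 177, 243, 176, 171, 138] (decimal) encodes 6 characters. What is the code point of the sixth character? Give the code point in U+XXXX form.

U+F0ACA

Offset 0: leading byte 0xE2 = 11100010 → 3-byte char #1 = E2 97 96.
Offset 3: leading byte 0xE2 = 11100010 → 3-byte char #2 = E2 87 A6.
Offset 6: leading byte 0xDF = 11011111 → 2-byte char #3 = DF B2.
Offset 8: leading byte 0xF0 = 11110000 → 4-byte char #4 = F0 9F 8E 9B.
Offset 12: leading byte 0xF1 = 11110001 → 4-byte char #5 = F1 A3 BD B1.
Offset 16: leading byte 0xF3 = 11110011 → 4-byte char #6 = F3 B0 AB 8A.
Leading byte 0xF3 = 11110011 matches 11110xxx → 4-byte sequence.
Byte 1: 0xF3 = 11110011, payload 011 (3 bits).
Byte 2: 0xB0 = 10110000 (10xxxxxx ✓), payload 110000.
Byte 3: 0xAB = 10101011 (10xxxxxx ✓), payload 101011.
Byte 4: 0x8A = 10001010 (10xxxxxx ✓), payload 001010.
Concatenate: 011110000101011001010 = 0xF0ACA (21 bits → U+F0ACA).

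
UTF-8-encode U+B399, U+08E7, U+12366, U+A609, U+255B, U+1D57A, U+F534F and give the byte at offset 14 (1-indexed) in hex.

1-indexed offset 14 is 0-indexed offset 13.
U+B399 → 3-byte form EB 8E 99 at offsets 0–2.
U+08E7 → 3-byte form E0 A3 A7 at offsets 3–5.
U+12366 → 4-byte form F0 92 8D A6 at offsets 6–9.
U+A609 → 3-byte form EA 98 89 at offsets 10–12.
U+255B → 3-byte form E2 95 9B at offsets 13–15.
Offset 13 falls in char 5's range; it's byte 1 of E2 95 9B = 0xE2.

0xE2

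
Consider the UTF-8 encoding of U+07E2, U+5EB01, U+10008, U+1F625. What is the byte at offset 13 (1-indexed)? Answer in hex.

1-indexed offset 13 is 0-indexed offset 12.
U+07E2 → 2-byte form DF A2 at offsets 0–1.
U+5EB01 → 4-byte form F1 9E AC 81 at offsets 2–5.
U+10008 → 4-byte form F0 90 80 88 at offsets 6–9.
U+1F625 → 4-byte form F0 9F 98 A5 at offsets 10–13.
Offset 12 falls in char 4's range; it's byte 3 of F0 9F 98 A5 = 0x98.

0x98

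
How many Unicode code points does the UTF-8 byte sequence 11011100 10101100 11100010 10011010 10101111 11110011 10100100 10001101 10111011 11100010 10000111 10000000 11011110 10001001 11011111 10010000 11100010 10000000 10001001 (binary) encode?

Byte at offset 0: 0xDC = 11011100 → 2-byte char (#1). Advance 2.
Byte at offset 2: 0xE2 = 11100010 → 3-byte char (#2). Advance 3.
Byte at offset 5: 0xF3 = 11110011 → 4-byte char (#3). Advance 4.
Byte at offset 9: 0xE2 = 11100010 → 3-byte char (#4). Advance 3.
Byte at offset 12: 0xDE = 11011110 → 2-byte char (#5). Advance 2.
Byte at offset 14: 0xDF = 11011111 → 2-byte char (#6). Advance 2.
Byte at offset 16: 0xE2 = 11100010 → 3-byte char (#7). Advance 3.
Reached end at offset 19 after 7 code points.

7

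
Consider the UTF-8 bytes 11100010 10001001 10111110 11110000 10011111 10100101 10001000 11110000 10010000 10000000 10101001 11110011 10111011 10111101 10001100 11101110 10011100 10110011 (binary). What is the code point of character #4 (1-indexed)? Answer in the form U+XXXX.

Offset 0: leading byte 0xE2 = 11100010 → 3-byte char #1 = E2 89 BE.
Offset 3: leading byte 0xF0 = 11110000 → 4-byte char #2 = F0 9F A5 88.
Offset 7: leading byte 0xF0 = 11110000 → 4-byte char #3 = F0 90 80 A9.
Offset 11: leading byte 0xF3 = 11110011 → 4-byte char #4 = F3 BB BD 8C.
Leading byte 0xF3 = 11110011 matches 11110xxx → 4-byte sequence.
Byte 1: 0xF3 = 11110011, payload 011 (3 bits).
Byte 2: 0xBB = 10111011 (10xxxxxx ✓), payload 111011.
Byte 3: 0xBD = 10111101 (10xxxxxx ✓), payload 111101.
Byte 4: 0x8C = 10001100 (10xxxxxx ✓), payload 001100.
Concatenate: 011111011111101001100 = 0xFBF4C (21 bits → U+FBF4C).

U+FBF4C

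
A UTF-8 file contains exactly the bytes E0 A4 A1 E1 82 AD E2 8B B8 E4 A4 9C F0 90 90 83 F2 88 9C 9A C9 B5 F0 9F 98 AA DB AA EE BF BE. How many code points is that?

10

Byte at offset 0: 0xE0 = 11100000 → 3-byte char (#1). Advance 3.
Byte at offset 3: 0xE1 = 11100001 → 3-byte char (#2). Advance 3.
Byte at offset 6: 0xE2 = 11100010 → 3-byte char (#3). Advance 3.
Byte at offset 9: 0xE4 = 11100100 → 3-byte char (#4). Advance 3.
Byte at offset 12: 0xF0 = 11110000 → 4-byte char (#5). Advance 4.
Byte at offset 16: 0xF2 = 11110010 → 4-byte char (#6). Advance 4.
Byte at offset 20: 0xC9 = 11001001 → 2-byte char (#7). Advance 2.
Byte at offset 22: 0xF0 = 11110000 → 4-byte char (#8). Advance 4.
Byte at offset 26: 0xDB = 11011011 → 2-byte char (#9). Advance 2.
Byte at offset 28: 0xEE = 11101110 → 3-byte char (#10). Advance 3.
Reached end at offset 31 after 10 code points.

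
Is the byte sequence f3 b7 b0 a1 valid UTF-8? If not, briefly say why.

valid

Leading byte 0xF3 = 11110011 → 4-byte form.
Continuation bytes 0xB7=10110111, 0xB0=10110000, 0xA1=10100001 all match 10xxxxxx.
Decoded value 0xF7C21 is ≥ 0x10000 (shortest form) and not a surrogate.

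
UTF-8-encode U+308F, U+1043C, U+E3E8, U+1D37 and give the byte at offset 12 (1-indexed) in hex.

1-indexed offset 12 is 0-indexed offset 11.
U+308F → 3-byte form E3 82 8F at offsets 0–2.
U+1043C → 4-byte form F0 90 90 BC at offsets 3–6.
U+E3E8 → 3-byte form EE 8F A8 at offsets 7–9.
U+1D37 → 3-byte form E1 B4 B7 at offsets 10–12.
Offset 11 falls in char 4's range; it's byte 2 of E1 B4 B7 = 0xB4.

0xB4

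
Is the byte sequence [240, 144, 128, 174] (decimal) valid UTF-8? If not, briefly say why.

Leading byte 0xF0 = 11110000 → 4-byte form.
Continuation bytes 0x90=10010000, 0x80=10000000, 0xAE=10101110 all match 10xxxxxx.
Decoded value 0x1002E is ≥ 0x10000 (shortest form) and not a surrogate.

valid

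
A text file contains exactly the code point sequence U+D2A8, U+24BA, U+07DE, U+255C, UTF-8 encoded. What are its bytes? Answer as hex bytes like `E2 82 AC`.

ED 8A A8 E2 92 BA DF 9E E2 95 9C

U+D2A8: 3-byte form → ED 8A A8.
U+24BA: 3-byte form → E2 92 BA.
U+07DE: 2-byte form → DF 9E.
U+255C: 3-byte form → E2 95 9C.
Concatenated (11 bytes): ED 8A A8 E2 92 BA DF 9E E2 95 9C.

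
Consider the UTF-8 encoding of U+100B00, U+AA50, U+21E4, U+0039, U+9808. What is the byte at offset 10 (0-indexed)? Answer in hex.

U+100B00 → 4-byte form F4 80 AC 80 at offsets 0–3.
U+AA50 → 3-byte form EA A9 90 at offsets 4–6.
U+21E4 → 3-byte form E2 87 A4 at offsets 7–9.
U+0039 → 1-byte form 39 at offsets 10–10.
Offset 10 falls in char 4's range; it's byte 1 of 39 = 0x39.

0x39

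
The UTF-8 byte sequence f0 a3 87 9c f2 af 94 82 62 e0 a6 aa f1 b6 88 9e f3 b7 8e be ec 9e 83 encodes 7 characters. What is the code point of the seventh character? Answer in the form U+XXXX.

U+C783

Offset 0: leading byte 0xF0 = 11110000 → 4-byte char #1 = F0 A3 87 9C.
Offset 4: leading byte 0xF2 = 11110010 → 4-byte char #2 = F2 AF 94 82.
Offset 8: leading byte 0x62 = 01100010 → 1-byte char #3 = 62.
Offset 9: leading byte 0xE0 = 11100000 → 3-byte char #4 = E0 A6 AA.
Offset 12: leading byte 0xF1 = 11110001 → 4-byte char #5 = F1 B6 88 9E.
Offset 16: leading byte 0xF3 = 11110011 → 4-byte char #6 = F3 B7 8E BE.
Offset 20: leading byte 0xEC = 11101100 → 3-byte char #7 = EC 9E 83.
Leading byte 0xEC = 11101100 matches 1110xxxx → 3-byte sequence.
Byte 1: 0xEC = 11101100, payload 1100 (4 bits).
Byte 2: 0x9E = 10011110 (10xxxxxx ✓), payload 011110.
Byte 3: 0x83 = 10000011 (10xxxxxx ✓), payload 000011.
Concatenate: 1100011110000011 = 0xC783 (16 bits → U+C783).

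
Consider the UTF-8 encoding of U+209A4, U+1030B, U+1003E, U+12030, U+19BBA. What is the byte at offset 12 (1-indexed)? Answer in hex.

0xBE

1-indexed offset 12 is 0-indexed offset 11.
U+209A4 → 4-byte form F0 A0 A6 A4 at offsets 0–3.
U+1030B → 4-byte form F0 90 8C 8B at offsets 4–7.
U+1003E → 4-byte form F0 90 80 BE at offsets 8–11.
Offset 11 falls in char 3's range; it's byte 4 of F0 90 80 BE = 0xBE.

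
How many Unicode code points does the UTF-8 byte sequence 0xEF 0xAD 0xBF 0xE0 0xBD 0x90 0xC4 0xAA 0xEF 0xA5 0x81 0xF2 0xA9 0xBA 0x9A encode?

5

Byte at offset 0: 0xEF = 11101111 → 3-byte char (#1). Advance 3.
Byte at offset 3: 0xE0 = 11100000 → 3-byte char (#2). Advance 3.
Byte at offset 6: 0xC4 = 11000100 → 2-byte char (#3). Advance 2.
Byte at offset 8: 0xEF = 11101111 → 3-byte char (#4). Advance 3.
Byte at offset 11: 0xF2 = 11110010 → 4-byte char (#5). Advance 4.
Reached end at offset 15 after 5 code points.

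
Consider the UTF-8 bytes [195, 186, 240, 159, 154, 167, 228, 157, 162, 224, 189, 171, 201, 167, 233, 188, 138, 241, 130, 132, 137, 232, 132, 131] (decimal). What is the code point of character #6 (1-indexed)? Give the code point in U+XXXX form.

Offset 0: leading byte 0xC3 = 11000011 → 2-byte char #1 = C3 BA.
Offset 2: leading byte 0xF0 = 11110000 → 4-byte char #2 = F0 9F 9A A7.
Offset 6: leading byte 0xE4 = 11100100 → 3-byte char #3 = E4 9D A2.
Offset 9: leading byte 0xE0 = 11100000 → 3-byte char #4 = E0 BD AB.
Offset 12: leading byte 0xC9 = 11001001 → 2-byte char #5 = C9 A7.
Offset 14: leading byte 0xE9 = 11101001 → 3-byte char #6 = E9 BC 8A.
Leading byte 0xE9 = 11101001 matches 1110xxxx → 3-byte sequence.
Byte 1: 0xE9 = 11101001, payload 1001 (4 bits).
Byte 2: 0xBC = 10111100 (10xxxxxx ✓), payload 111100.
Byte 3: 0x8A = 10001010 (10xxxxxx ✓), payload 001010.
Concatenate: 1001111100001010 = 0x9F0A (16 bits → U+9F0A).

U+9F0A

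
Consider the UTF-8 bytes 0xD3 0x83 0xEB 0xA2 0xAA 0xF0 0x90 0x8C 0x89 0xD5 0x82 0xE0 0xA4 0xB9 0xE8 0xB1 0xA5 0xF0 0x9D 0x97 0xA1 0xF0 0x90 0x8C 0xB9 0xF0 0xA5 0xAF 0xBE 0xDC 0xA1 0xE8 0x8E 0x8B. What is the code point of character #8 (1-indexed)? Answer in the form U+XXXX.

U+10339

Offset 0: leading byte 0xD3 = 11010011 → 2-byte char #1 = D3 83.
Offset 2: leading byte 0xEB = 11101011 → 3-byte char #2 = EB A2 AA.
Offset 5: leading byte 0xF0 = 11110000 → 4-byte char #3 = F0 90 8C 89.
Offset 9: leading byte 0xD5 = 11010101 → 2-byte char #4 = D5 82.
Offset 11: leading byte 0xE0 = 11100000 → 3-byte char #5 = E0 A4 B9.
Offset 14: leading byte 0xE8 = 11101000 → 3-byte char #6 = E8 B1 A5.
Offset 17: leading byte 0xF0 = 11110000 → 4-byte char #7 = F0 9D 97 A1.
Offset 21: leading byte 0xF0 = 11110000 → 4-byte char #8 = F0 90 8C B9.
Leading byte 0xF0 = 11110000 matches 11110xxx → 4-byte sequence.
Byte 1: 0xF0 = 11110000, payload 000 (3 bits).
Byte 2: 0x90 = 10010000 (10xxxxxx ✓), payload 010000.
Byte 3: 0x8C = 10001100 (10xxxxxx ✓), payload 001100.
Byte 4: 0xB9 = 10111001 (10xxxxxx ✓), payload 111001.
Concatenate: 000010000001100111001 = 0x10339 (21 bits → U+10339).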